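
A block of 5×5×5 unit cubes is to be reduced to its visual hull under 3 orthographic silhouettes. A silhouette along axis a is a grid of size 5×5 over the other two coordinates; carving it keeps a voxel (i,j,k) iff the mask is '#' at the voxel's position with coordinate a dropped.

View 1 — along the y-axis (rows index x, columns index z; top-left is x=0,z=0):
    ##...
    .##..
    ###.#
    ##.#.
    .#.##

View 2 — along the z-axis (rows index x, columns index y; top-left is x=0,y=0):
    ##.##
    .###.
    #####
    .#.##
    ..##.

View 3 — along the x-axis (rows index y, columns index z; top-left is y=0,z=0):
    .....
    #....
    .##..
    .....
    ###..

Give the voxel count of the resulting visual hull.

|visual hull| = 15

full grid |V| = 125
V1 y: intersect with XZ mask (14 set) -- 70 left
V2 z: intersect with XY mask (17 set) -- 49 left
V3 x: intersect with YZ mask (6 set) -- 15 left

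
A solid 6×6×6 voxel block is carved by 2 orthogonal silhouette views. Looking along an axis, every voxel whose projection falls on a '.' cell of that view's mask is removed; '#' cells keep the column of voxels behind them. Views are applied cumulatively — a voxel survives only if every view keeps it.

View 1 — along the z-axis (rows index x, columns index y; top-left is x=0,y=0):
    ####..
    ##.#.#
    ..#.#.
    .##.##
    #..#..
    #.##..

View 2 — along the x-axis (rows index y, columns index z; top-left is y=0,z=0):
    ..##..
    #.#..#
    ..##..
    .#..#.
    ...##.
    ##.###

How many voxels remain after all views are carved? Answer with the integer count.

voxel count = 47

initial block: 6^3 = 216
  1. axis=2 (XY plane), |mask|=19  ⇒  voxels=114
  2. axis=0 (YZ plane), |mask|=16  ⇒  voxels=47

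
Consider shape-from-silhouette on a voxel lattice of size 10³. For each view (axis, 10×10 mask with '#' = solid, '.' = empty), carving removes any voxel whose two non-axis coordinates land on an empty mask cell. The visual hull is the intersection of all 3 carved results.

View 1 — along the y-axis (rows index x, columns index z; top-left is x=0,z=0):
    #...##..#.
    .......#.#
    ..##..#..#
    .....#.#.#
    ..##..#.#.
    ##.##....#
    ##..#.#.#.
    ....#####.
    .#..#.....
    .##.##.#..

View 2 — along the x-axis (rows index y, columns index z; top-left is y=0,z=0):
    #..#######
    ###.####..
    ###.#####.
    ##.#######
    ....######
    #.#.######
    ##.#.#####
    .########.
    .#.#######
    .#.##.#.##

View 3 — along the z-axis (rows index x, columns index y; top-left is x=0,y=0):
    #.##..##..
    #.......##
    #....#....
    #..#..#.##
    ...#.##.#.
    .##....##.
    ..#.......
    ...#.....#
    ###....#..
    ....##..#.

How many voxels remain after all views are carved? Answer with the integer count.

start: 10×10×10 = 1000 voxels
[1] y-view keeps 39 columns → grid now 390
[2] x-view keeps 76 columns → grid now 306
[3] z-view keeps 33 columns → grid now 98

|visual hull| = 98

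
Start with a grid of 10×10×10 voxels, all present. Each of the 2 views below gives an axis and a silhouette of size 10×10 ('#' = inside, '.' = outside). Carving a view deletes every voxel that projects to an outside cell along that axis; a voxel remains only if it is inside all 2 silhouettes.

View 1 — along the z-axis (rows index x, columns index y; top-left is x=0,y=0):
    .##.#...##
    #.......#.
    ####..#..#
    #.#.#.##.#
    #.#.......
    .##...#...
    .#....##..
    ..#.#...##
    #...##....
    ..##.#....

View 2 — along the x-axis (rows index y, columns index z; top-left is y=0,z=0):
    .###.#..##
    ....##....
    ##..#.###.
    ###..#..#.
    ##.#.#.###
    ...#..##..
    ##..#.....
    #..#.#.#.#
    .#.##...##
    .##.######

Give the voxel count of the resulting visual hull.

full grid |V| = 1000
V1 z: intersect with XY mask (37 set) -- 370 left
V2 x: intersect with YZ mask (50 set) -- 193 left

193 voxels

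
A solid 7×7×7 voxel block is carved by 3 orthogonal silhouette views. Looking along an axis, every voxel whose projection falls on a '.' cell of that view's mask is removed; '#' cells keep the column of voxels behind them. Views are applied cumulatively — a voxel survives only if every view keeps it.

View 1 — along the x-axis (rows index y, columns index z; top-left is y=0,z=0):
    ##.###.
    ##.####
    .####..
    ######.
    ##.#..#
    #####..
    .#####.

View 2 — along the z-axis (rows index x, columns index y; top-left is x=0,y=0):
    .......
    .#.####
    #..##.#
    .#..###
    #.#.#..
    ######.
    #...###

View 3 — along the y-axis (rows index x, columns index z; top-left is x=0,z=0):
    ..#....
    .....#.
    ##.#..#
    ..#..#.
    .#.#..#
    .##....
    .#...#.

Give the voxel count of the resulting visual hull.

remaining voxels: 41

full grid |V| = 343
carve view 1 (along x, YZ-mask fill 35/49): 245 voxels remain
carve view 2 (along z, XY-mask fill 26/49): 128 voxels remain
carve view 3 (along y, XZ-mask fill 15/49): 41 voxels remain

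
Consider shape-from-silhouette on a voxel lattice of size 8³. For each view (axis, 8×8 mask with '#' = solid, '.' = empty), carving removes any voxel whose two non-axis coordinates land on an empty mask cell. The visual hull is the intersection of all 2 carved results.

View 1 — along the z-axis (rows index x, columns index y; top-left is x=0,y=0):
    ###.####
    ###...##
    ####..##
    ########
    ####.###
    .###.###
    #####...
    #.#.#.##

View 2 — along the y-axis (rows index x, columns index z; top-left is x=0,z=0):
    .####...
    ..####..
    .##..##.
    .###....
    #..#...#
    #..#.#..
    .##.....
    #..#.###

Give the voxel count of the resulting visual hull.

|visual hull| = 170

before carving: 512 voxels (8×8×8)
  1. axis=2 (XY plane), |mask|=49  ⇒  voxels=392
  2. axis=1 (XZ plane), |mask|=28  ⇒  voxels=170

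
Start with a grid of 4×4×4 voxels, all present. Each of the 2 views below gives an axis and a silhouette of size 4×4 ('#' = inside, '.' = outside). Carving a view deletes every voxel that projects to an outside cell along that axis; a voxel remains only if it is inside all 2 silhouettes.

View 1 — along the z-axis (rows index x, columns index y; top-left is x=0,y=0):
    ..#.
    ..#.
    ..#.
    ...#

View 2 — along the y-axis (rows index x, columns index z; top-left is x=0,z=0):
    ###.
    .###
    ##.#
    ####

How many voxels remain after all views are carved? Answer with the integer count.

full grid |V| = 64
  1. axis=2 (XY plane), |mask|=4  ⇒  voxels=16
  2. axis=1 (XZ plane), |mask|=13  ⇒  voxels=13

|visual hull| = 13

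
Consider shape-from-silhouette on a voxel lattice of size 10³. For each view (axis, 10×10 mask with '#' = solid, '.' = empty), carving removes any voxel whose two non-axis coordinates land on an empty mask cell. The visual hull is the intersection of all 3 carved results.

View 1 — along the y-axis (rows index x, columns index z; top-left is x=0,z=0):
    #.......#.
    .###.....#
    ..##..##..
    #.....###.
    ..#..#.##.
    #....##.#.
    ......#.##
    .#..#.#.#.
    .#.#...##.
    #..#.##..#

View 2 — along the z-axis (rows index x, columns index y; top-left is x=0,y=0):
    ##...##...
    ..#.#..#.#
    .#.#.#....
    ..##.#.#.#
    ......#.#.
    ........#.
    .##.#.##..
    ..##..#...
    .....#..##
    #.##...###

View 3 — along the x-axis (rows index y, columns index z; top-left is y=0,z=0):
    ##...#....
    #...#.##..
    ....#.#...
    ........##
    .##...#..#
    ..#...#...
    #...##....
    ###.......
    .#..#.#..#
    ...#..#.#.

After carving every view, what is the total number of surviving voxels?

41 voxels

before carving: 1000 voxels (10×10×10)
[1] y-view keeps 38 columns → grid now 380
[2] z-view keeps 36 columns → grid now 137
[3] x-view keeps 30 columns → grid now 41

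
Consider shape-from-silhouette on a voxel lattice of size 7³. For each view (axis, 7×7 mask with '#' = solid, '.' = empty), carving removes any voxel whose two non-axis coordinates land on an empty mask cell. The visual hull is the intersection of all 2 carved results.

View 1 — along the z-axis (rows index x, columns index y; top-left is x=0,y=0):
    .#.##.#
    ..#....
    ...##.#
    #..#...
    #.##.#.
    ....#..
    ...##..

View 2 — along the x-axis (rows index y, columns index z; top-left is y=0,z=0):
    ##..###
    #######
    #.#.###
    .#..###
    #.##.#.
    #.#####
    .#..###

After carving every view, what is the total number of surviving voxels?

before carving: 343 voxels (7×7×7)
carve view 1 (along z, XY-mask fill 17/49): 119 voxels remain
carve view 2 (along x, YZ-mask fill 35/49): 77 voxels remain

remaining voxels: 77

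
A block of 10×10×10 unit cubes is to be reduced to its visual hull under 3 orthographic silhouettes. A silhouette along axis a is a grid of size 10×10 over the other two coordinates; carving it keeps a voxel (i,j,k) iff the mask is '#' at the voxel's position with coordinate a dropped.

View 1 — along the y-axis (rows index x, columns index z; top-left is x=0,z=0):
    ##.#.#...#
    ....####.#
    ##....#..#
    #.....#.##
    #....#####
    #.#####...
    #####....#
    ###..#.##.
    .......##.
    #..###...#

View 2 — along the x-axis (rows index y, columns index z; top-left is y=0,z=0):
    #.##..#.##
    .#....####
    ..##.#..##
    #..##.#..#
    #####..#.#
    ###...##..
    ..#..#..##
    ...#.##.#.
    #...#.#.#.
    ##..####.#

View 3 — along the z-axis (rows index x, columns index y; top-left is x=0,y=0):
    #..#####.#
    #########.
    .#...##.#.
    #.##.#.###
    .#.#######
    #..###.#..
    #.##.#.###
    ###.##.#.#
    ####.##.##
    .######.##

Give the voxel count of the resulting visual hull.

187 voxels

full grid |V| = 1000
after view 1 [y-axis, 49 of 100 cells solid] → remaining = 490
after view 2 [x-axis, 52 of 100 cells solid] → remaining = 263
after view 3 [z-axis, 70 of 100 cells solid] → remaining = 187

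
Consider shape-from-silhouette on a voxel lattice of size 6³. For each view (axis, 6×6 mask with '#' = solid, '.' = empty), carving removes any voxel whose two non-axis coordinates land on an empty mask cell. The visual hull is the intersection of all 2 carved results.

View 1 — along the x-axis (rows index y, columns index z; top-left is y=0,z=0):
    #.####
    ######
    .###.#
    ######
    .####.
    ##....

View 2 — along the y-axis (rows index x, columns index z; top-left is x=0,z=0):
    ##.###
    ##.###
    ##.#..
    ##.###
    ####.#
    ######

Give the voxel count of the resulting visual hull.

remaining voxels: 130

start: 6×6×6 = 216 voxels
[1] x-view keeps 27 columns → grid now 162
[2] y-view keeps 29 columns → grid now 130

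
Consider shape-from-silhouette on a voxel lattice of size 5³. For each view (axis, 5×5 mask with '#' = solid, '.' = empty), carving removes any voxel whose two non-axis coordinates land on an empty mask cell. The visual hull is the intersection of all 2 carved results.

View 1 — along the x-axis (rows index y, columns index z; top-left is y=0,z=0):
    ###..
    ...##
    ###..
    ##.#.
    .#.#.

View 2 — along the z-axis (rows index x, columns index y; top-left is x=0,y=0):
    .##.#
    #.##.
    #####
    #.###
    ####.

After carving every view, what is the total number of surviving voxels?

remaining voxels: 51

initial block: 5^3 = 125
carve view 1 (along x, YZ-mask fill 13/25): 65 voxels remain
carve view 2 (along z, XY-mask fill 19/25): 51 voxels remain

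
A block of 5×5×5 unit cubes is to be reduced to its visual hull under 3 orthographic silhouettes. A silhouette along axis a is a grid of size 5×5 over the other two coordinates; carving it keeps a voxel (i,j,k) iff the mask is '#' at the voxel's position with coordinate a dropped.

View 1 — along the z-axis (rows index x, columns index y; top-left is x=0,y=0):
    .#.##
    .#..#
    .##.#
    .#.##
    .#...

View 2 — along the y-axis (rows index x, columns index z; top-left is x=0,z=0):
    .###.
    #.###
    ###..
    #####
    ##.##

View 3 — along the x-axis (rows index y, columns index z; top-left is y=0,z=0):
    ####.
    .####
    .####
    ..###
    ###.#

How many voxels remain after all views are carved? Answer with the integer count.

start: 5×5×5 = 125 voxels
[1] z-view keeps 12 columns → grid now 60
[2] y-view keeps 19 columns → grid now 45
[3] x-view keeps 19 columns → grid now 34

remaining voxels: 34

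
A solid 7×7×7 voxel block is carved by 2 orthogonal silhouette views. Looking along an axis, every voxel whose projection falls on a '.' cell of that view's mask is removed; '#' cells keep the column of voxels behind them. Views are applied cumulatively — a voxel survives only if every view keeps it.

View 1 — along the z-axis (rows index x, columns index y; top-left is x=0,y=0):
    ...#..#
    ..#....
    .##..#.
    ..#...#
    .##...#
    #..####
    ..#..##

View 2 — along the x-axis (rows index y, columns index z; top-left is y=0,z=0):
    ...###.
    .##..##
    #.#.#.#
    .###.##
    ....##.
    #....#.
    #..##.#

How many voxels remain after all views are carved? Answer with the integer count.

full grid |V| = 343
after view 1 [z-axis, 19 of 49 cells solid] → remaining = 133
after view 2 [x-axis, 24 of 49 cells solid] → remaining = 69

|visual hull| = 69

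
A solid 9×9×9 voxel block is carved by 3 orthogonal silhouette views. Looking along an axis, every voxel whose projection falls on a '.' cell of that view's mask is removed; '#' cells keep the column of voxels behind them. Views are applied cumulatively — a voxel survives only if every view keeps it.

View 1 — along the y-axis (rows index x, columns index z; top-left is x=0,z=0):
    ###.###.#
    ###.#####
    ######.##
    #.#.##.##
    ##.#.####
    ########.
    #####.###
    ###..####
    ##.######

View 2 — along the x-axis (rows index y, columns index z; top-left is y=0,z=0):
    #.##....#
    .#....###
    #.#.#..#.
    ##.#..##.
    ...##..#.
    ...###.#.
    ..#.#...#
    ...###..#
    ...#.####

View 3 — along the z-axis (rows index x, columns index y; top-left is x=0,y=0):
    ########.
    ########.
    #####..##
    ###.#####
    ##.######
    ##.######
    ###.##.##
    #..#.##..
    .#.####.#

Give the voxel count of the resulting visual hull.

before carving: 729 voxels (9×9×9)
[1] y-view keeps 67 columns → grid now 603
[2] x-view keeps 36 columns → grid now 262
[3] z-view keeps 64 columns → grid now 208

voxel count = 208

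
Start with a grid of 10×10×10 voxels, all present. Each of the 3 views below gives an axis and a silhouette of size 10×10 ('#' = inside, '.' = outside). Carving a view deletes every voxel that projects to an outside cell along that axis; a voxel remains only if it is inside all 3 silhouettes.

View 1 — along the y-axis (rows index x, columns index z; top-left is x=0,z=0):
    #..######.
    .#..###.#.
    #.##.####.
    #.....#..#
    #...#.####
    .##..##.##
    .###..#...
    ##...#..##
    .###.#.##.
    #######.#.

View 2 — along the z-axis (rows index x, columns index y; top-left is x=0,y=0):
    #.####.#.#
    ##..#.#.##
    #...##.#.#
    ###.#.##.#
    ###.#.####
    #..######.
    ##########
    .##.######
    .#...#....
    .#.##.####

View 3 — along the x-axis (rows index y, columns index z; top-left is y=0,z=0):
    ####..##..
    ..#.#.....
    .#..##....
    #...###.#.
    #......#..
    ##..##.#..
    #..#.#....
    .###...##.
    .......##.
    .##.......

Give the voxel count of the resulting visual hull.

start: 10×10×10 = 1000 voxels
V1 y: intersect with XZ mask (57 set) -- 570 left
V2 z: intersect with XY mask (67 set) -- 373 left
V3 x: intersect with YZ mask (35 set) -- 118 left

|visual hull| = 118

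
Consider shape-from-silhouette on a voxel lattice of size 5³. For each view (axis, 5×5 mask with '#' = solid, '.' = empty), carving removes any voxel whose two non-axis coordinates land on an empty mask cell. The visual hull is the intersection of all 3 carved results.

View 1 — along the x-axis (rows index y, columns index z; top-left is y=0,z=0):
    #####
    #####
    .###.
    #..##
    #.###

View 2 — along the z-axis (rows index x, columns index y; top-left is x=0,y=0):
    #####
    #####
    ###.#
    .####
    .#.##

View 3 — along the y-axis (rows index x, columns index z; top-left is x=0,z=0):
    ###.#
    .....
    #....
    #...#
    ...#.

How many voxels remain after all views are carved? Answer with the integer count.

start: 5×5×5 = 125 voxels
step 1: project along x, AND mask (20/25) → |grid| = 100
step 2: project along z, AND mask (21/25) → |grid| = 84
step 3: project along y, AND mask (8/25) → |grid| = 27

voxel count = 27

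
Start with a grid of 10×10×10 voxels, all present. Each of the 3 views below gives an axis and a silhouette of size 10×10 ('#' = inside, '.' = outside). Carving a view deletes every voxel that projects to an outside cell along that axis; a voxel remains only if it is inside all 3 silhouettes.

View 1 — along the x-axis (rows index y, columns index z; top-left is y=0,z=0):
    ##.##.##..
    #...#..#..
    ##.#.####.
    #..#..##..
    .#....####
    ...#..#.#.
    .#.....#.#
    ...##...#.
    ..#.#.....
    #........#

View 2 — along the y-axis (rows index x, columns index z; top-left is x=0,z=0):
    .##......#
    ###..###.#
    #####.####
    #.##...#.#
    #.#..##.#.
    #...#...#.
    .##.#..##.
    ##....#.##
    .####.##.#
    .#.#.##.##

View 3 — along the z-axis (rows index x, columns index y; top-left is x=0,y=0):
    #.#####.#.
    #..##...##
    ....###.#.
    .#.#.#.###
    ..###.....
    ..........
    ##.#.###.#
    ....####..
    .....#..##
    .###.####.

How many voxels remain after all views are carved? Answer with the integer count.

start: 10×10×10 = 1000 voxels
  1. axis=0 (YZ plane), |mask|=38  ⇒  voxels=380
  2. axis=1 (XZ plane), |mask|=55  ⇒  voxels=209
  3. axis=2 (XY plane), |mask|=46  ⇒  voxels=91

remaining voxels: 91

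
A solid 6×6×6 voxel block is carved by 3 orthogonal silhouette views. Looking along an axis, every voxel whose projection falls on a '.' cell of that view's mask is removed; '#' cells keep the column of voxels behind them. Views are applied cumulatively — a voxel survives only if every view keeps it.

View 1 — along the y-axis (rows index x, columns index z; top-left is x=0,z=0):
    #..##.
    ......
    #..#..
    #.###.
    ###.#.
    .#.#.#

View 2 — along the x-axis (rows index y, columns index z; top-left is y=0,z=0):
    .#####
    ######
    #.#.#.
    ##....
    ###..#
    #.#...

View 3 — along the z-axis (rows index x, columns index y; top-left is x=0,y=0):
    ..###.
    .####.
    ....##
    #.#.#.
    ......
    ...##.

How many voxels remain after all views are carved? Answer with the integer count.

start: 6×6×6 = 216 voxels
after view 1 [y-axis, 16 of 36 cells solid] → remaining = 96
after view 2 [x-axis, 22 of 36 cells solid] → remaining = 58
after view 3 [z-axis, 14 of 36 cells solid] → remaining = 17

|visual hull| = 17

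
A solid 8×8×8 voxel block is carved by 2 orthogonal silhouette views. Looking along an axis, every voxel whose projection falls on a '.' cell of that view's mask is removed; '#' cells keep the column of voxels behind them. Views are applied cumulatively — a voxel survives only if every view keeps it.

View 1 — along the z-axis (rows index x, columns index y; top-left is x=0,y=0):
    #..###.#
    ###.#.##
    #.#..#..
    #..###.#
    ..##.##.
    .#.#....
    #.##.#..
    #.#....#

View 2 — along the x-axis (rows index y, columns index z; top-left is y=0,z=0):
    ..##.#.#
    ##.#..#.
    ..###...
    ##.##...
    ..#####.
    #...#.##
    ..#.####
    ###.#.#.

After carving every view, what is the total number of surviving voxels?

start: 8×8×8 = 512 voxels
[1] z-view keeps 32 columns → grid now 256
[2] x-view keeps 34 columns → grid now 132

132 voxels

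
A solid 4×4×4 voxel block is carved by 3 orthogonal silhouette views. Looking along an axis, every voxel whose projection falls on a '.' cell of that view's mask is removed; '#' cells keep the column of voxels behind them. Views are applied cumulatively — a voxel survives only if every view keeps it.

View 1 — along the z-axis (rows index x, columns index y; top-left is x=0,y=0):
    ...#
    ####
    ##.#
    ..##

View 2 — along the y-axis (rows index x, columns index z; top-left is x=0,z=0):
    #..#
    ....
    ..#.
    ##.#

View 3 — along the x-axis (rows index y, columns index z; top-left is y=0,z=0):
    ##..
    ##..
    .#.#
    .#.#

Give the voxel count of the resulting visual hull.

remaining voxels: 5

initial block: 4^3 = 64
V1 z: intersect with XY mask (10 set) -- 40 left
V2 y: intersect with XZ mask (6 set) -- 11 left
V3 x: intersect with YZ mask (8 set) -- 5 left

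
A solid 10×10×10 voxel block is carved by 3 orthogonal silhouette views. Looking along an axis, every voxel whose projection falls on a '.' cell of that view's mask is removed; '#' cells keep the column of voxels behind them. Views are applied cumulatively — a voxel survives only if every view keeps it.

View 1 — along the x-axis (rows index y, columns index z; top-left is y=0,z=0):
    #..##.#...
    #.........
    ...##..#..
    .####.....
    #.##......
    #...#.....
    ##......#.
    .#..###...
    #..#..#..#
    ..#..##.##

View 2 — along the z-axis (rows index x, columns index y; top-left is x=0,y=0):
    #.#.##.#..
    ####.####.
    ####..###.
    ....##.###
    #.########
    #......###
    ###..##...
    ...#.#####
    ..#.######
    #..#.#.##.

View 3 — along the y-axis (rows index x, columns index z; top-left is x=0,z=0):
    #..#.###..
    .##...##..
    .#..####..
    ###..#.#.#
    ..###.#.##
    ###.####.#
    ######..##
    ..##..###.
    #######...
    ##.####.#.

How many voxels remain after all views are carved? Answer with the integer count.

voxel count = 130

full grid |V| = 1000
V1 x: intersect with YZ mask (33 set) -- 330 left
V2 z: intersect with XY mask (61 set) -- 208 left
V3 y: intersect with XZ mask (61 set) -- 130 left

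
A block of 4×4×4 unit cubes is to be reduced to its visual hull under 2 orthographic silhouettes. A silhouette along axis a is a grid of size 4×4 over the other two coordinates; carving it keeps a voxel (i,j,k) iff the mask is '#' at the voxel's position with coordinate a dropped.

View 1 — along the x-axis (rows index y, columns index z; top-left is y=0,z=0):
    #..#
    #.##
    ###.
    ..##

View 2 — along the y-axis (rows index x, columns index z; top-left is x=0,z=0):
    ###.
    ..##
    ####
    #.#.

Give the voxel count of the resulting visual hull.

voxel count = 29

full grid |V| = 64
[1] x-view keeps 10 columns → grid now 40
[2] y-view keeps 11 columns → grid now 29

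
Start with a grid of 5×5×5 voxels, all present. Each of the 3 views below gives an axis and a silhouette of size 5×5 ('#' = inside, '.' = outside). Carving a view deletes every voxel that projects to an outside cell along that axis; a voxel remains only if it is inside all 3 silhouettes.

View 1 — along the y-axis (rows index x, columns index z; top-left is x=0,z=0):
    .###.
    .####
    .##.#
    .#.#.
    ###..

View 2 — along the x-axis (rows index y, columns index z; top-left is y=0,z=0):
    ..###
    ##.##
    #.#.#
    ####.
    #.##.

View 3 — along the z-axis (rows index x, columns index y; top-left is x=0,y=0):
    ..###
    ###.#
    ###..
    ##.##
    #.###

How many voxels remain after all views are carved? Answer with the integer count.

full grid |V| = 125
carve view 1 (along y, XZ-mask fill 15/25): 75 voxels remain
carve view 2 (along x, YZ-mask fill 17/25): 48 voxels remain
carve view 3 (along z, XY-mask fill 18/25): 36 voxels remain

remaining voxels: 36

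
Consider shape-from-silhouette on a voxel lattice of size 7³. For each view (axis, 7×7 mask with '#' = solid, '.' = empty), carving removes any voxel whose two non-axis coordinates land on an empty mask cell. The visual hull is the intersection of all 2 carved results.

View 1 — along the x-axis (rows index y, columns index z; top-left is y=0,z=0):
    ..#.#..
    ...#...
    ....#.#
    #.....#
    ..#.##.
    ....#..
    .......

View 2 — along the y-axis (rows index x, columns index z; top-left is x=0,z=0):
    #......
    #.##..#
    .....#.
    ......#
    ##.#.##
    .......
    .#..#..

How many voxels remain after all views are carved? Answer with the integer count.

remaining voxels: 19

initial block: 7^3 = 343
  1. axis=0 (YZ plane), |mask|=11  ⇒  voxels=77
  2. axis=1 (XZ plane), |mask|=14  ⇒  voxels=19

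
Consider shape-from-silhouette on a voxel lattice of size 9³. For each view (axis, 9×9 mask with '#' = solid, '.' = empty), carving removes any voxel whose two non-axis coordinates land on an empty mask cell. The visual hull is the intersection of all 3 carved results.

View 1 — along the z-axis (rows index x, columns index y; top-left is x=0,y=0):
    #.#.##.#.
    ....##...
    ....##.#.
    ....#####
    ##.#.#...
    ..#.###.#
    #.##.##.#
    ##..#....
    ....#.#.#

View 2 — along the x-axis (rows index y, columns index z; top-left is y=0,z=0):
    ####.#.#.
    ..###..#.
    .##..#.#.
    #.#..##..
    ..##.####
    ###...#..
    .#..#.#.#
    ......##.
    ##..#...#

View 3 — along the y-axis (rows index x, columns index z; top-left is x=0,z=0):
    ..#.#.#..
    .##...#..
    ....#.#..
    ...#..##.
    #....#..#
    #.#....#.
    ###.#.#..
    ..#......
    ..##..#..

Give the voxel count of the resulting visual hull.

59 voxels

before carving: 729 voxels (9×9×9)
after view 1 [z-axis, 36 of 81 cells solid] → remaining = 324
after view 2 [x-axis, 38 of 81 cells solid] → remaining = 160
after view 3 [y-axis, 26 of 81 cells solid] → remaining = 59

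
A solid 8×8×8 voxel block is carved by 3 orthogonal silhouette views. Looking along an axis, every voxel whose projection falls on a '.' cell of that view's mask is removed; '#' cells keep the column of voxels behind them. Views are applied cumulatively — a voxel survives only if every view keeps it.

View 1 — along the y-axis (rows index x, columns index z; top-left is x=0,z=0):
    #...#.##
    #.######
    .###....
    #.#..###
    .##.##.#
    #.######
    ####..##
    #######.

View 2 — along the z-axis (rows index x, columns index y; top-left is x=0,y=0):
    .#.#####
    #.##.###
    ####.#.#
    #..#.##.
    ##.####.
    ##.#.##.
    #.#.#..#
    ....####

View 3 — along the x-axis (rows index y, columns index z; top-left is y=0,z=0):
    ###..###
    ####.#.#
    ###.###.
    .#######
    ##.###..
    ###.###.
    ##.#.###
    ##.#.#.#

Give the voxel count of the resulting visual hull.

start: 8×8×8 = 512 voxels
carve view 1 (along y, XZ-mask fill 44/64): 352 voxels remain
carve view 2 (along z, XY-mask fill 41/64): 221 voxels remain
carve view 3 (along x, YZ-mask fill 47/64): 161 voxels remain

161 voxels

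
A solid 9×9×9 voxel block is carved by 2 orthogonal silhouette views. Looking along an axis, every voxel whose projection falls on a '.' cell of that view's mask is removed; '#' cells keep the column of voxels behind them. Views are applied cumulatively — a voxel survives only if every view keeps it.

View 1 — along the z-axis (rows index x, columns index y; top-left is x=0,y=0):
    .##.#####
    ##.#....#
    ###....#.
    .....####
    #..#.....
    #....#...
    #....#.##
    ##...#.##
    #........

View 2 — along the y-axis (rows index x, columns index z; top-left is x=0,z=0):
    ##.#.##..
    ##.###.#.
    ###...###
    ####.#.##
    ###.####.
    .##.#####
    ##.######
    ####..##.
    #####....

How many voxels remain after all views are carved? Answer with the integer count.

|visual hull| = 206

start: 9×9×9 = 729 voxels
[1] z-view keeps 33 columns → grid now 297
[2] y-view keeps 57 columns → grid now 206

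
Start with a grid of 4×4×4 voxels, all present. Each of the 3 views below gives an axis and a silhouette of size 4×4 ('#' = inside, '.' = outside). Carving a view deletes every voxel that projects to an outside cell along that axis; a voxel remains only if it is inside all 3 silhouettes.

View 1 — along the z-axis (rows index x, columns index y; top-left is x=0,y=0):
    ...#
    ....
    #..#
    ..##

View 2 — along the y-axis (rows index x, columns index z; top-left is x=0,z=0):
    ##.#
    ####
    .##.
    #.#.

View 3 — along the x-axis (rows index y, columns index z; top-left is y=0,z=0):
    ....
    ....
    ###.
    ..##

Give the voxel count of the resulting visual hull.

voxel count = 5

before carving: 64 voxels (4×4×4)
after view 1 [z-axis, 5 of 16 cells solid] → remaining = 20
after view 2 [y-axis, 11 of 16 cells solid] → remaining = 11
after view 3 [x-axis, 5 of 16 cells solid] → remaining = 5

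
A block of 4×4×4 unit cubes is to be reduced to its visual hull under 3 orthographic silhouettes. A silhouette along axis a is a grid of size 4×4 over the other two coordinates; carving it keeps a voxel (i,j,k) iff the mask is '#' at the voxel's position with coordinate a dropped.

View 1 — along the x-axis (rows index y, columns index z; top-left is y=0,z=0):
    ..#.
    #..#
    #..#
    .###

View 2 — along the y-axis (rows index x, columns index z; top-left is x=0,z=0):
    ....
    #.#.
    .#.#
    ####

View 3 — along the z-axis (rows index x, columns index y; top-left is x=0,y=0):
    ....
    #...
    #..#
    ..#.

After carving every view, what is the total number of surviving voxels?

start: 4×4×4 = 64 voxels
  1. axis=0 (YZ plane), |mask|=8  ⇒  voxels=32
  2. axis=1 (XZ plane), |mask|=8  ⇒  voxels=16
  3. axis=2 (XY plane), |mask|=4  ⇒  voxels=5

remaining voxels: 5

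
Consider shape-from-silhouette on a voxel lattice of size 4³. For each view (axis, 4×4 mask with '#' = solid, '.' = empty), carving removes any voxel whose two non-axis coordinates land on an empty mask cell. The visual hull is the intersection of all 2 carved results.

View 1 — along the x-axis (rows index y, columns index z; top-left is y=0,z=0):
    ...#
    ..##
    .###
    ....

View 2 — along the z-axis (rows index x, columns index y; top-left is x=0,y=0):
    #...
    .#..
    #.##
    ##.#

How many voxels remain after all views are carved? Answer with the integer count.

|visual hull| = 10

start: 4×4×4 = 64 voxels
carve view 1 (along x, YZ-mask fill 6/16): 24 voxels remain
carve view 2 (along z, XY-mask fill 8/16): 10 voxels remain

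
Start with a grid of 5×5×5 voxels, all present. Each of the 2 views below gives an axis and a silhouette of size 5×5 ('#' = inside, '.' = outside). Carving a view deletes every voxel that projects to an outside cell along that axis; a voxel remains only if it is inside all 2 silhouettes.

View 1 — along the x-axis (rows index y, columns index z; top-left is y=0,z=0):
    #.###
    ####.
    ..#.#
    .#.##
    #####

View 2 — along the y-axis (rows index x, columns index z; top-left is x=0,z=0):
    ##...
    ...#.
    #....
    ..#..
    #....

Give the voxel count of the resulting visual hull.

initial block: 5^3 = 125
[1] x-view keeps 18 columns → grid now 90
[2] y-view keeps 6 columns → grid now 20

voxel count = 20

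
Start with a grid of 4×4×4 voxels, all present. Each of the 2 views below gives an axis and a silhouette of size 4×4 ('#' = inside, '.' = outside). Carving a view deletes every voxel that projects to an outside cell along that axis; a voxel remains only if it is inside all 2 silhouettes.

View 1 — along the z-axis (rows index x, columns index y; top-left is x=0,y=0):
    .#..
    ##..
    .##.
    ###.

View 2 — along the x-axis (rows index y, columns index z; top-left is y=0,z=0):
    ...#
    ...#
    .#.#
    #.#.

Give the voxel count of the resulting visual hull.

start: 4×4×4 = 64 voxels
[1] z-view keeps 8 columns → grid now 32
[2] x-view keeps 6 columns → grid now 10

|visual hull| = 10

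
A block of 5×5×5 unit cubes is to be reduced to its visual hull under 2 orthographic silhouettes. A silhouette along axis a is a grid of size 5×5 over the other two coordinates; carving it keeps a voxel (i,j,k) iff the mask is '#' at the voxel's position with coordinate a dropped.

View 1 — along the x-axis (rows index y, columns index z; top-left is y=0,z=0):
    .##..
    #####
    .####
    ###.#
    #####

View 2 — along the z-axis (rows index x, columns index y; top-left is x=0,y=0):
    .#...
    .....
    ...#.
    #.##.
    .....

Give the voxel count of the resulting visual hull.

remaining voxels: 19

full grid |V| = 125
after view 1 [x-axis, 20 of 25 cells solid] → remaining = 100
after view 2 [z-axis, 5 of 25 cells solid] → remaining = 19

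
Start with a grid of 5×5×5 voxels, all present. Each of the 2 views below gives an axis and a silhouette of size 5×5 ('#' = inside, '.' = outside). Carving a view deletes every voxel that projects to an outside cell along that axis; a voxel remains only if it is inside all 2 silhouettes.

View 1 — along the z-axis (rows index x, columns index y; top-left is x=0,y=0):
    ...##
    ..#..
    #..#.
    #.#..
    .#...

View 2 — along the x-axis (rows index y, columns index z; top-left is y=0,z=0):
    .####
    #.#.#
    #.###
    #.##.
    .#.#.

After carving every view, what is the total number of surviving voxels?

full grid |V| = 125
after view 1 [z-axis, 8 of 25 cells solid] → remaining = 40
after view 2 [x-axis, 16 of 25 cells solid] → remaining = 27

voxel count = 27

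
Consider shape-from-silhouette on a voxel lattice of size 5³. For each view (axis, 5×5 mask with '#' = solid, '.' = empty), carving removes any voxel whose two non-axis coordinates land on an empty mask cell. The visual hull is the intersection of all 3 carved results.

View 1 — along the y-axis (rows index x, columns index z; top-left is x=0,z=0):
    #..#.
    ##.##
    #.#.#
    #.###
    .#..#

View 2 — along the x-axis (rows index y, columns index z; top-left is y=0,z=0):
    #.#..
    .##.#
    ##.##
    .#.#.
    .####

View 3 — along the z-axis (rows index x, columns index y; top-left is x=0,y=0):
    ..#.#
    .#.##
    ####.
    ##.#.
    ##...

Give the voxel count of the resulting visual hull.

remaining voxels: 23

initial block: 5^3 = 125
after view 1 [y-axis, 15 of 25 cells solid] → remaining = 75
after view 2 [x-axis, 15 of 25 cells solid] → remaining = 43
after view 3 [z-axis, 14 of 25 cells solid] → remaining = 23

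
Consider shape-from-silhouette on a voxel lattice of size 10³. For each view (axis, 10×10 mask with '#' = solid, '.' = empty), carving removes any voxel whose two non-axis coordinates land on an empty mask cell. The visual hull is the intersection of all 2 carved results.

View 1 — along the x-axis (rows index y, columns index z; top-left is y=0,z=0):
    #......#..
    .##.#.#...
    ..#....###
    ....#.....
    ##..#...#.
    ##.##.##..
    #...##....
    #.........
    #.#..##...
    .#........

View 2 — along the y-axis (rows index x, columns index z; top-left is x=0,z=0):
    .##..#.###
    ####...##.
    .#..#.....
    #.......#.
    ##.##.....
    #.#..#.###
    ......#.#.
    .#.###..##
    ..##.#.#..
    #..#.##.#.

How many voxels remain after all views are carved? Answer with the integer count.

initial block: 10^3 = 1000
carve view 1 (along x, YZ-mask fill 30/100): 300 voxels remain
carve view 2 (along y, XZ-mask fill 43/100): 127 voxels remain

127 voxels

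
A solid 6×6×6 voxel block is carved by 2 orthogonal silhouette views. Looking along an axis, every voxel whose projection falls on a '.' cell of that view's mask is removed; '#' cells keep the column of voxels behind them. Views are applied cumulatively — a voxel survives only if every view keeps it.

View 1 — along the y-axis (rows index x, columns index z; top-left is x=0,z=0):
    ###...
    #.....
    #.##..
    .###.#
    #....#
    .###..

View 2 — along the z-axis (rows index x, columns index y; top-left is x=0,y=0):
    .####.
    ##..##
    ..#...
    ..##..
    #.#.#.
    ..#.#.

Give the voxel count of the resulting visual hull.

start: 6×6×6 = 216 voxels
carve view 1 (along y, XZ-mask fill 16/36): 96 voxels remain
carve view 2 (along z, XY-mask fill 16/36): 39 voxels remain

39 voxels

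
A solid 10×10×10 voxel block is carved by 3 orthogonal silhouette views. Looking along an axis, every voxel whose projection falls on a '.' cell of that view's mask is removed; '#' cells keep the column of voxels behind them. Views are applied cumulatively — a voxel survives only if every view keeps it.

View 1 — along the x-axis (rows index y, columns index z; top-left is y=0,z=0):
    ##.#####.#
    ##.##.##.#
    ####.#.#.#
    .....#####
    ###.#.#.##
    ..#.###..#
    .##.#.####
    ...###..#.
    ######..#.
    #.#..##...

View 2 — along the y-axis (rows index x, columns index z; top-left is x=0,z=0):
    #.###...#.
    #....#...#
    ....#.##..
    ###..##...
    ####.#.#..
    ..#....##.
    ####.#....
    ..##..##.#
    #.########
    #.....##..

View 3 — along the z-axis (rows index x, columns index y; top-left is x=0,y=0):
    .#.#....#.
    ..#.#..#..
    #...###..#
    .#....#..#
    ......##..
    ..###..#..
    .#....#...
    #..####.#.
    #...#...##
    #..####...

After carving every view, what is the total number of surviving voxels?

|visual hull| = 105

start: 10×10×10 = 1000 voxels
[1] x-view keeps 61 columns → grid now 610
[2] y-view keeps 47 columns → grid now 284
[3] z-view keeps 37 columns → grid now 105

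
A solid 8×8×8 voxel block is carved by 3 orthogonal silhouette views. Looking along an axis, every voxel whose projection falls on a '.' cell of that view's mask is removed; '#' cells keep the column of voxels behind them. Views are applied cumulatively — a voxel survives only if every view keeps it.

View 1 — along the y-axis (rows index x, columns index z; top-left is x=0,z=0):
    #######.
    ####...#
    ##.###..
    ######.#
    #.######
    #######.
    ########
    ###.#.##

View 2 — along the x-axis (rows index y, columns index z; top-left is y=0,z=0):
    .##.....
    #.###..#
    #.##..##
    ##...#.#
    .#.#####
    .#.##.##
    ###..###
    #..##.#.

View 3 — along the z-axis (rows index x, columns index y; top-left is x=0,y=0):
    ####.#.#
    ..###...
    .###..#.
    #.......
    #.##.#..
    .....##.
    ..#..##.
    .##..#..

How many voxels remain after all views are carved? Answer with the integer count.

remaining voxels: 94

full grid |V| = 512
  1. axis=1 (XZ plane), |mask|=52  ⇒  voxels=416
  2. axis=0 (YZ plane), |mask|=37  ⇒  voxels=239
  3. axis=2 (XY plane), |mask|=26  ⇒  voxels=94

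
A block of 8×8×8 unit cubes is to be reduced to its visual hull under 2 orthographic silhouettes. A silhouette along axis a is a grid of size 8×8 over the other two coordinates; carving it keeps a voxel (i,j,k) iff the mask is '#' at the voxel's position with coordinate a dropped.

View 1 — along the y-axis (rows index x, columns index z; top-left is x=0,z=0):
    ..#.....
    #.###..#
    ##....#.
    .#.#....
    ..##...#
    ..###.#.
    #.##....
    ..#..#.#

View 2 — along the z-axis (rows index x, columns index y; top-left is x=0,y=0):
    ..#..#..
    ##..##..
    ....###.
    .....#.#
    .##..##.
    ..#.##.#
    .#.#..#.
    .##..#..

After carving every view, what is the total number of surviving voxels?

before carving: 512 voxels (8×8×8)
V1 y: intersect with XZ mask (24 set) -- 192 left
V2 z: intersect with XY mask (25 set) -- 81 left

|visual hull| = 81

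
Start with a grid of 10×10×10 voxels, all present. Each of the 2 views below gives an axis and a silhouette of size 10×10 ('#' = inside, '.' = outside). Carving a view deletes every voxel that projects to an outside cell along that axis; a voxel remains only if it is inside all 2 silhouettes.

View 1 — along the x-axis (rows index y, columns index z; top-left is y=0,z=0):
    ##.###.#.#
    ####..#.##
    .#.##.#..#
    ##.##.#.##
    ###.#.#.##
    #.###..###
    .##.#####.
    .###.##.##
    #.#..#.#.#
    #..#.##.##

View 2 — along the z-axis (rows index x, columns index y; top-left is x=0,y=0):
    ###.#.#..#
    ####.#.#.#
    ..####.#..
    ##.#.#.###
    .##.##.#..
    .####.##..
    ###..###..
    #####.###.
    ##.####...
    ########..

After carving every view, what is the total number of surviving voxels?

full grid |V| = 1000
carve view 1 (along x, YZ-mask fill 65/100): 650 voxels remain
carve view 2 (along z, XY-mask fill 64/100): 425 voxels remain

voxel count = 425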